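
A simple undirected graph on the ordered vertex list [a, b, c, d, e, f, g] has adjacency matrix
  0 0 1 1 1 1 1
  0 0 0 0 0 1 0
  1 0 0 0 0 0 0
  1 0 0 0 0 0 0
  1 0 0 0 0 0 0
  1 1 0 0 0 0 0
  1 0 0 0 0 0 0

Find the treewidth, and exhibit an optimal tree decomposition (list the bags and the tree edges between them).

Treewidth 1.
Bags: B1 = {a, e}  B2 = {a, d}  B3 = {a, f}  B4 = {b, f}  B5 = {a, g}  B6 = {a, c}
Tree: B1–B2, B2–B3, B3–B4, B2–B5, B1–B6

The largest bag has 2 vertices, giving width 1; this decomposition certifies tw(G) ≤ 1. Since G has at least one edge (e.g. a–e), it is not an edgeless graph, so tw(G) ≥ 1. Therefore the treewidth is 1.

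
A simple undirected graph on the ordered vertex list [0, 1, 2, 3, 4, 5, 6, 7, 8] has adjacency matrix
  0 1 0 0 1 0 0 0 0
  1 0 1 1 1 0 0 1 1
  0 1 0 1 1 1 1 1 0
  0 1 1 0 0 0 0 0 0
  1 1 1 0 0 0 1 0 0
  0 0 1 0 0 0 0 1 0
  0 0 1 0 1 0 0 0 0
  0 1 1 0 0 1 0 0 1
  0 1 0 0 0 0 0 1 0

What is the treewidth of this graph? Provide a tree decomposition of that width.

Treewidth 2.
One optimal decomposition is:
Bags: B1 = {1, 2, 4}  B2 = {1, 2, 7}  B3 = {0, 1, 4}  B4 = {1, 2, 3}  B5 = {2, 4, 6}  B6 = {1, 7, 8}  B7 = {2, 5, 7}
Tree: B1–B2, B1–B3, B2–B4, B1–B5, B2–B6, B2–B7

The largest bag has 3 vertices, giving width 2; this decomposition certifies tw(G) ≤ 2. On the other hand G contains the 3-clique {0, 1, 4}. A clique must lie in a single bag of any decomposition, so no decomposition can have width below 2. Therefore the treewidth is 2.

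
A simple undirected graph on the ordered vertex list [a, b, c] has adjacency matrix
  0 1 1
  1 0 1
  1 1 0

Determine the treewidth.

A width-2 tree decomposition is:
Bags: B1 = {a, b, c}
Tree: (single bag)
A single bag containing all 3 vertices is trivially a valid decomposition of width 2. Conversely, {a, b, c} is a clique of size 3, and the vertices of any clique must share a bag in every tree decomposition; so some bag has ≥ 3 vertices and tw(G) ≥ 2. Combining the bounds, tw(G) = 2.

2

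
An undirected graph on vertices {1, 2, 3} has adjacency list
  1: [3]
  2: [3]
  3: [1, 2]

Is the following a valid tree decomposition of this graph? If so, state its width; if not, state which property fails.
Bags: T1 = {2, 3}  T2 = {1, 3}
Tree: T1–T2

Yes; width 1.

Checking the three conditions: (i) the bags cover all of {1, 2, 3}; (ii) for each edge, some bag contains both endpoints; (iii) the bags containing any fixed vertex form a subtree. All hold, so the decomposition is valid with width 2 − 1 = 1.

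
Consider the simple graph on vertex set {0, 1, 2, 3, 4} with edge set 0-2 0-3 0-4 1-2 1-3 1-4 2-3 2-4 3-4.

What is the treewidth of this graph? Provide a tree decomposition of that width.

Treewidth 3.
One optimal decomposition is:
Bags: B1 = {1, 2, 3, 4}  B2 = {0, 2, 3, 4}
Tree: B1–B2

Every bag has size at most 4, so the width is 4 − 1 = 3 and tw(G) ≤ 3. Conversely, {0, 2, 3, 4} is a clique of size 4, and the vertices of any clique must share a bag in every tree decomposition; so some bag has ≥ 4 vertices and tw(G) ≥ 3. Combining the bounds, tw(G) = 3.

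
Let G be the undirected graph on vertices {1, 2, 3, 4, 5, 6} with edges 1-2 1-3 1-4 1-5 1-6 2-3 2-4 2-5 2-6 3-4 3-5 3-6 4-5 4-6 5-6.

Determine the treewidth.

5

A width-5 tree decomposition is:
Bags: B1 = {1, 2, 3, 4, 5, 6}
Tree: (single bag)
With just one bag of size 6, the width is 6 − 1 = 5, so tw(G) ≤ 5. For the lower bound, the 6 vertices {1, 2, 3, 4, 5, 6} are pairwise adjacent, and any tree decomposition puts a clique entirely inside one bag — forcing width ≥ 5. Therefore the treewidth is 5.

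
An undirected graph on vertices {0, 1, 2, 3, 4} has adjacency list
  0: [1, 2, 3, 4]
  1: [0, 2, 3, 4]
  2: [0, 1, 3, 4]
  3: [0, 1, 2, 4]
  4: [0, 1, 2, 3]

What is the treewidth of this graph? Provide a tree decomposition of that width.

Treewidth 4.
One such decomposition:
Bags: B1 = {0, 1, 2, 3, 4}
Tree: (single bag)

A single bag containing all 5 vertices is trivially a valid decomposition of width 4. For the lower bound, the 5 vertices {0, 1, 2, 3, 4} are pairwise adjacent, and any tree decomposition puts a clique entirely inside one bag — forcing width ≥ 4. Hence tw(G) = 4 exactly.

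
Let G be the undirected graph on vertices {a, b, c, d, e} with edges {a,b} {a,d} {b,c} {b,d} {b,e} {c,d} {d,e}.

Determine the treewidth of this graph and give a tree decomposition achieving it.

Treewidth 2.
One such decomposition:
Bags: B1 = {b, d, e}  B2 = {b, c, d}  B3 = {a, b, d}
Tree: B1–B2, B1–B3

Every bag has size at most 3, so the width is 3 − 1 = 2 and tw(G) ≤ 2. On the other hand G contains the 3-clique {b, d, e}. A clique must lie in a single bag of any decomposition, so no decomposition can have width below 2. Hence tw(G) = 2 exactly.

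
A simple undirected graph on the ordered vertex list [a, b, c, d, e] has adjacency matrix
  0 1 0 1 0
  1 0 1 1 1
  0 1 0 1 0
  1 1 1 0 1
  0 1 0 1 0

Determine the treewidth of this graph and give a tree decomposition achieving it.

Every bag has size at most 3, so the width is 3 − 1 = 2 and tw(G) ≤ 2. Conversely, {b, d, e} is a clique of size 3, and the vertices of any clique must share a bag in every tree decomposition; so some bag has ≥ 3 vertices and tw(G) ≥ 2. Hence tw(G) = 2 exactly.

Treewidth 2.
One such decomposition:
Bags: B1 = {a, b, d}  B2 = {b, c, d}  B3 = {b, d, e}
Tree: B1–B2, B1–B3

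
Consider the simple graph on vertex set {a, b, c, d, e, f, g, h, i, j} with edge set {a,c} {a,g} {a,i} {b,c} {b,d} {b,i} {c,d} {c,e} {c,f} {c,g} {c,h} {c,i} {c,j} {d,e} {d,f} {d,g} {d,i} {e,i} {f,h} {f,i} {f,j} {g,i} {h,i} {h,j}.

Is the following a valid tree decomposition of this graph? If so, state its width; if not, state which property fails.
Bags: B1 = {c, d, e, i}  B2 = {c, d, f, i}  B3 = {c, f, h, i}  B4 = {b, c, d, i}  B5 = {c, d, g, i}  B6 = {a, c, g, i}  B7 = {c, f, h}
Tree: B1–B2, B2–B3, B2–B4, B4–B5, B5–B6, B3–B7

A tree decomposition must satisfy three properties: every vertex lies in some bag; for every edge, both endpoints lie together in some bag; and for every vertex, the bags containing it form a connected subtree. Here vertex j appears in no bag, so the decomposition is invalid.

No — vertex j appears in no bag.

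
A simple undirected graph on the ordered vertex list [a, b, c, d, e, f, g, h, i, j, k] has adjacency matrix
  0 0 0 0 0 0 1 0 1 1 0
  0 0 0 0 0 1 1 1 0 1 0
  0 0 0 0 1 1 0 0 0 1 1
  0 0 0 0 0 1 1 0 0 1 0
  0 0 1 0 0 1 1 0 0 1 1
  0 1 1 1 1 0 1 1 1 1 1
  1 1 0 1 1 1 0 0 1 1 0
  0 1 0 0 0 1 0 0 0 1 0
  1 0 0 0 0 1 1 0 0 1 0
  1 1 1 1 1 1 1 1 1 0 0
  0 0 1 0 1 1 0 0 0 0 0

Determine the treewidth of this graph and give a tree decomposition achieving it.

Every bag has size at most 4, so the width is 4 − 1 = 3 and tw(G) ≤ 3. On the other hand G contains the 4-clique {a, g, i, j}. A clique must lie in a single bag of any decomposition, so no decomposition can have width below 3. The upper and lower bounds meet at 3, so that is the treewidth.

Treewidth 3.
One such decomposition:
Bags: B1 = {e, f, g, j}  B2 = {f, g, i, j}  B3 = {b, f, g, j}  B4 = {c, e, f, j}  B5 = {a, g, i, j}  B6 = {c, e, f, k}  B7 = {b, f, h, j}  B8 = {d, f, g, j}
Tree: B1–B2, B2–B3, B1–B4, B2–B5, B4–B6, B3–B7, B1–B8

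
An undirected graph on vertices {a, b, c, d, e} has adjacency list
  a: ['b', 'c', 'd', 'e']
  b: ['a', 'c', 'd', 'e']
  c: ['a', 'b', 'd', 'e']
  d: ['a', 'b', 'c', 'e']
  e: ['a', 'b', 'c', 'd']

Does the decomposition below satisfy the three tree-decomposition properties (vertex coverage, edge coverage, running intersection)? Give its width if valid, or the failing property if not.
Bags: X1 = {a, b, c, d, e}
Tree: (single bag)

Yes; width 4.

Checking the three conditions: (i) the bags cover all of {a, b, c, d, e}; (ii) for each edge, some bag contains both endpoints; (iii) the bags containing any fixed vertex form a subtree. All hold, so the decomposition is valid with width 5 − 1 = 4.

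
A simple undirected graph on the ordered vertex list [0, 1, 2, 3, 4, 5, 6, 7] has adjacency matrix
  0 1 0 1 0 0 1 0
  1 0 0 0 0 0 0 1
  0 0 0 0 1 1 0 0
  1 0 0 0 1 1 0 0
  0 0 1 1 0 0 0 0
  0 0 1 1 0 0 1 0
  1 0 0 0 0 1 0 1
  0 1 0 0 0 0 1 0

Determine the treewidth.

2

A width-2 tree decomposition is:
Bags: B1 = {2, 3, 4}  B2 = {2, 3, 5}  B3 = {0, 3, 5}  B4 = {0, 5, 6}  B5 = {0, 1, 6}  B6 = {1, 6, 7}
Tree: B1–B2, B2–B3, B3–B4, B4–B5, B5–B6
Every bag has size at most 3, so the width is 3 − 1 = 2 and tw(G) ≤ 2. For the lower bound, G contains the cycle 4–2–5–3–4, so G is not a forest; only forests have treewidth ≤ 1, hence tw(G) ≥ 2. Combining the bounds, tw(G) = 2.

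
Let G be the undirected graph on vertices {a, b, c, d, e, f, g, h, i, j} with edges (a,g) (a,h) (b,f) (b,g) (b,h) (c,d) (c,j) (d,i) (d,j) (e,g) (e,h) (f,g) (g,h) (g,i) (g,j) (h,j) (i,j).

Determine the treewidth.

A width-2 tree decomposition is:
Bags: B1 = {g, i, j}  B2 = {g, h, j}  B3 = {b, g, h}  B4 = {e, g, h}  B5 = {d, i, j}  B6 = {a, g, h}  B7 = {b, f, g}  B8 = {c, d, j}
Tree: B1–B2, B2–B3, B2–B4, B1–B5, B4–B6, B3–B7, B5–B8
Each bag holds 3 vertices, so the decomposition has width 2, which upper-bounds the treewidth. For the lower bound, the 3 vertices {c, d, j} are pairwise adjacent, and any tree decomposition puts a clique entirely inside one bag — forcing width ≥ 2. Combining the bounds, tw(G) = 2.

2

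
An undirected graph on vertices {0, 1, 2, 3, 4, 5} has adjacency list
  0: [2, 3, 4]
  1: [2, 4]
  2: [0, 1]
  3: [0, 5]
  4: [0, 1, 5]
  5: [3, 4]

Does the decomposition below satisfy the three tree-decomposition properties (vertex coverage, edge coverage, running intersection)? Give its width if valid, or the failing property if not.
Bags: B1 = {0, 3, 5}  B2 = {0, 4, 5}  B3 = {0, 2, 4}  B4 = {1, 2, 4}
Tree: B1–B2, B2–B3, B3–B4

Every vertex of G appears in some bag (union = {0, 1, 2, 3, 4, 5}); every edge is covered by a bag; and for each vertex v the set of bags containing v is connected in the bag tree. The decomposition is therefore valid. The largest bag has 3 vertices, so the width is 2.

Yes; width 2.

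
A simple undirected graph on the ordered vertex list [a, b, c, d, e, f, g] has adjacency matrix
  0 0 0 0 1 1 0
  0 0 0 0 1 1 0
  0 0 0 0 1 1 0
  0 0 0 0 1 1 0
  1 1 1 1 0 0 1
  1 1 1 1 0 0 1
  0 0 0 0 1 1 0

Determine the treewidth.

A width-2 tree decomposition is:
Bags: B1 = {a, e, f}  B2 = {b, e, f}  B3 = {e, f, g}  B4 = {c, e, f}  B5 = {d, e, f}
Tree: B1–B2, B2–B3, B3–B4, B4–B5
Every bag has size at most 3, so the width is 3 − 1 = 2 and tw(G) ≤ 2. Since f–a–e–b–f is a cycle in G, G is not acyclic. Forests are exactly the graphs of treewidth ≤ 1, so tw(G) ≥ 2. Hence tw(G) = 2 exactly.

2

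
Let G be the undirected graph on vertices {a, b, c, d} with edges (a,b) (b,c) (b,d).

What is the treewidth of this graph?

1

A width-1 tree decomposition is:
Bags: B1 = {b, c}  B2 = {b, d}  B3 = {a, b}
Tree: B1–B2, B1–B3
The largest bag has 2 vertices, giving width 1; this decomposition certifies tw(G) ≤ 1. Any graph with an edge has treewidth ≥ 1, and G has the edge c–b. Hence tw(G) = 1 exactly.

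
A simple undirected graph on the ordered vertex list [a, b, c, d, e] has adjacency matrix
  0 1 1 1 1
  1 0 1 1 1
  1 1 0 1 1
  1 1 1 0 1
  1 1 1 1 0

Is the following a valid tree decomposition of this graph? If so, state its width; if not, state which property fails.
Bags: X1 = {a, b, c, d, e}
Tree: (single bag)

Every vertex of G appears in some bag (union = {a, b, c, d, e}); every edge is covered by a bag; and for each vertex v the set of bags containing v is connected in the bag tree. The decomposition is therefore valid. The largest bag has 5 vertices, so the width is 4.

Yes; width 4.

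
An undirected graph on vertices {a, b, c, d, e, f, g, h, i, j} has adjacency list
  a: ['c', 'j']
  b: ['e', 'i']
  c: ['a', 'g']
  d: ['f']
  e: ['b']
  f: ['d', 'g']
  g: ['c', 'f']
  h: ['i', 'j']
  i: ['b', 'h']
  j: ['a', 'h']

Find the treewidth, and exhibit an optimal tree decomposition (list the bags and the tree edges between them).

Treewidth 1.
One optimal decomposition is:
Bags: B1 = {d, f}  B2 = {f, g}  B3 = {c, g}  B4 = {a, c}  B5 = {a, j}  B6 = {h, j}  B7 = {h, i}  B8 = {b, i}  B9 = {b, e}
Tree: B1–B2, B2–B3, B3–B4, B4–B5, B5–B6, B6–B7, B7–B8, B8–B9

The largest bag has 2 vertices, giving width 1; this decomposition certifies tw(G) ≤ 1. Since G has at least one edge (e.g. d–f), it is not an edgeless graph, so tw(G) ≥ 1. The upper and lower bounds meet at 1, so that is the treewidth.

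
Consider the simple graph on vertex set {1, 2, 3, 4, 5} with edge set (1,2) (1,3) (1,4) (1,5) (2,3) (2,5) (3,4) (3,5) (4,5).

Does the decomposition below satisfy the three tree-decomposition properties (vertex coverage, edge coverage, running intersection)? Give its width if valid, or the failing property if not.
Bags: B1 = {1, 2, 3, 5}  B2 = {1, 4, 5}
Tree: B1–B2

A tree decomposition must satisfy three properties: every vertex lies in some bag; for every edge, both endpoints lie together in some bag; and for every vertex, the bags containing it form a connected subtree. Here edge (3,4) lies in no bag, so the decomposition is invalid.

No — edge (3,4) lies in no bag.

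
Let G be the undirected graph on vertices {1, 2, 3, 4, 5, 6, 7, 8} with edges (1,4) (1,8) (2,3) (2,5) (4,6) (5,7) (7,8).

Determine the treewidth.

1

A width-1 tree decomposition is:
Bags: B1 = {2, 3}  B2 = {2, 5}  B3 = {5, 7}  B4 = {7, 8}  B5 = {1, 8}  B6 = {1, 4}  B7 = {4, 6}
Tree: B1–B2, B2–B3, B3–B4, B4–B5, B5–B6, B6–B7
The largest bag has 2 vertices, giving width 1; this decomposition certifies tw(G) ≤ 1. Any graph with an edge has treewidth ≥ 1, and G has the edge 3–2. The upper and lower bounds meet at 1, so that is the treewidth.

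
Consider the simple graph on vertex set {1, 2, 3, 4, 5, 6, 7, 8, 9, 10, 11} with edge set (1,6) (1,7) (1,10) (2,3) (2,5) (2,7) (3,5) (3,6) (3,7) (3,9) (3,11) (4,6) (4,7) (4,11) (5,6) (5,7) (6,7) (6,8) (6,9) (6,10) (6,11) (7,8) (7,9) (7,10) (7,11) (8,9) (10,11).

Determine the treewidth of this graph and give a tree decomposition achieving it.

Each bag holds 4 vertices, so the decomposition has width 3, which upper-bounds the treewidth. On the other hand G contains the 4-clique {2, 3, 5, 7}. A clique must lie in a single bag of any decomposition, so no decomposition can have width below 3. Combining the bounds, tw(G) = 3.

Treewidth 3.
One optimal decomposition is:
Bags: B1 = {6, 7, 10, 11}  B2 = {3, 6, 7, 11}  B3 = {3, 5, 6, 7}  B4 = {3, 6, 7, 9}  B5 = {6, 7, 8, 9}  B6 = {4, 6, 7, 11}  B7 = {2, 3, 5, 7}  B8 = {1, 6, 7, 10}
Tree: B1–B2, B2–B3, B2–B4, B4–B5, B2–B6, B3–B7, B1–B8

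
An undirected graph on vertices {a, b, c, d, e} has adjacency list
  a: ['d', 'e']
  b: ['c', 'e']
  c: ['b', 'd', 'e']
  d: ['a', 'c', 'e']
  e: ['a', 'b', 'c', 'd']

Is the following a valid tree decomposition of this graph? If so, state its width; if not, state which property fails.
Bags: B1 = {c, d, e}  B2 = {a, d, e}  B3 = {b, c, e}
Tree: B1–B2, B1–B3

Yes; width 2.

Checking the three conditions: (i) the bags cover all of {a, b, c, d, e}; (ii) for each edge, some bag contains both endpoints; (iii) the bags containing any fixed vertex form a subtree. All hold, so the decomposition is valid with width 3 − 1 = 2.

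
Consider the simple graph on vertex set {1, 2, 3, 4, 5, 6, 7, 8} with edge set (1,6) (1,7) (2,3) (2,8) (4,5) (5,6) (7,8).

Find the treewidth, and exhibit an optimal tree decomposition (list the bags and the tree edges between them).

Each bag holds 2 vertices, so the decomposition has width 1, which upper-bounds the treewidth. Any graph with an edge has treewidth ≥ 1, and G has the edge 3–2. The upper and lower bounds meet at 1, so that is the treewidth.

Treewidth 1.
Bags: B1 = {2, 3}  B2 = {2, 8}  B3 = {7, 8}  B4 = {1, 7}  B5 = {1, 6}  B6 = {5, 6}  B7 = {4, 5}
Tree: B1–B2, B2–B3, B3–B4, B4–B5, B5–B6, B6–B7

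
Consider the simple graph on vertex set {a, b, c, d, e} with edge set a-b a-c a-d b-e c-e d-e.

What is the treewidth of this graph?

A width-2 tree decomposition is:
Bags: B1 = {a, b, e}  B2 = {a, c, e}  B3 = {a, d, e}
Tree: B1–B2, B2–B3
Every bag has size at most 3, so the width is 3 − 1 = 2 and tw(G) ≤ 2. Since e–b–a–c–e is a cycle in G, G is not acyclic. Forests are exactly the graphs of treewidth ≤ 1, so tw(G) ≥ 2. Combining the bounds, tw(G) = 2.

2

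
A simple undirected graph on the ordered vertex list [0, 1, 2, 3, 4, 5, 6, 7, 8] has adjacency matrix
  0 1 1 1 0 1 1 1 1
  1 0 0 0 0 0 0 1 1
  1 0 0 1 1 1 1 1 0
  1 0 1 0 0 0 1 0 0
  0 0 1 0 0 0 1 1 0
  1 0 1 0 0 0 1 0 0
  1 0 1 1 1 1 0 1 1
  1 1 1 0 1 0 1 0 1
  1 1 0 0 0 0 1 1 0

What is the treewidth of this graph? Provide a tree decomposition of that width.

Each bag holds 4 vertices, so the decomposition has width 3, which upper-bounds the treewidth. On the other hand G contains the 4-clique {0, 1, 7, 8}. A clique must lie in a single bag of any decomposition, so no decomposition can have width below 3. Hence tw(G) = 3 exactly.

Treewidth 3.
Bags: B1 = {0, 1, 7, 8}  B2 = {0, 6, 7, 8}  B3 = {0, 2, 6, 7}  B4 = {0, 2, 3, 6}  B5 = {0, 2, 5, 6}  B6 = {2, 4, 6, 7}
Tree: B1–B2, B2–B3, B3–B4, B4–B5, B3–B6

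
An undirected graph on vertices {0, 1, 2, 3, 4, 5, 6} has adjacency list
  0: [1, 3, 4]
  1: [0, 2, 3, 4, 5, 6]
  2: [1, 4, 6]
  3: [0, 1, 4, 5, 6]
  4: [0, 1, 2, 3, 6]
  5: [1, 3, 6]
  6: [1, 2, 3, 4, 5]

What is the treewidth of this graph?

3

A width-3 tree decomposition is:
Bags: B1 = {1, 2, 4, 6}  B2 = {1, 3, 4, 6}  B3 = {0, 1, 3, 4}  B4 = {1, 3, 5, 6}
Tree: B1–B2, B2–B3, B2–B4
Every bag has size at most 4, so the width is 4 − 1 = 3 and tw(G) ≤ 3. Conversely, {1, 2, 4, 6} is a clique of size 4, and the vertices of any clique must share a bag in every tree decomposition; so some bag has ≥ 4 vertices and tw(G) ≥ 3. Combining the bounds, tw(G) = 3.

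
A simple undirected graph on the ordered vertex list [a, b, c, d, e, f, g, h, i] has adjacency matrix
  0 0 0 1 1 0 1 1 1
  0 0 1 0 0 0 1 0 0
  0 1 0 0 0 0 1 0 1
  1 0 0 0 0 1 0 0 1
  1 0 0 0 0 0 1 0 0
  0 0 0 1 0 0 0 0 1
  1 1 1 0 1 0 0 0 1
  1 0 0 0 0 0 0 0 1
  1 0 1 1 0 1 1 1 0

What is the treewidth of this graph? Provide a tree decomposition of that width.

Treewidth 2.
One optimal decomposition is:
Bags: B1 = {a, g, i}  B2 = {c, g, i}  B3 = {a, d, i}  B4 = {a, e, g}  B5 = {b, c, g}  B6 = {d, f, i}  B7 = {a, h, i}
Tree: B1–B2, B1–B3, B1–B4, B2–B5, B3–B6, B1–B7

Each bag holds 3 vertices, so the decomposition has width 2, which upper-bounds the treewidth. For the lower bound, the 3 vertices {a, e, g} are pairwise adjacent, and any tree decomposition puts a clique entirely inside one bag — forcing width ≥ 2. Therefore the treewidth is 2.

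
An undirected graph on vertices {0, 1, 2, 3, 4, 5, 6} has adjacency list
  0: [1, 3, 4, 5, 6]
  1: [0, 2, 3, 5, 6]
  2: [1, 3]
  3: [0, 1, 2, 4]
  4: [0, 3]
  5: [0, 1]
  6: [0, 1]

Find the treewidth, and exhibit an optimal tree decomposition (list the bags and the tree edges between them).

Each bag holds 3 vertices, so the decomposition has width 2, which upper-bounds the treewidth. Conversely, {0, 1, 3} is a clique of size 3, and the vertices of any clique must share a bag in every tree decomposition; so some bag has ≥ 3 vertices and tw(G) ≥ 2. The upper and lower bounds meet at 2, so that is the treewidth.

Treewidth 2.
One such decomposition:
Bags: B1 = {0, 1, 3}  B2 = {0, 3, 4}  B3 = {0, 1, 5}  B4 = {0, 1, 6}  B5 = {1, 2, 3}
Tree: B1–B2, B1–B3, B1–B4, B1–B5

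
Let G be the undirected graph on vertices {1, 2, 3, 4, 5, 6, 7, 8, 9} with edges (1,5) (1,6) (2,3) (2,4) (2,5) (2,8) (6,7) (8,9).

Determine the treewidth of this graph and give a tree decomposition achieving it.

Each bag holds 2 vertices, so the decomposition has width 1, which upper-bounds the treewidth. Any graph with an edge has treewidth ≥ 1, and G has the edge 5–2. The upper and lower bounds meet at 1, so that is the treewidth.

Treewidth 1.
One optimal decomposition is:
Bags: B1 = {2, 5}  B2 = {2, 8}  B3 = {8, 9}  B4 = {1, 5}  B5 = {2, 3}  B6 = {2, 4}  B7 = {1, 6}  B8 = {6, 7}
Tree: B1–B2, B2–B3, B1–B4, B2–B5, B2–B6, B4–B7, B7–B8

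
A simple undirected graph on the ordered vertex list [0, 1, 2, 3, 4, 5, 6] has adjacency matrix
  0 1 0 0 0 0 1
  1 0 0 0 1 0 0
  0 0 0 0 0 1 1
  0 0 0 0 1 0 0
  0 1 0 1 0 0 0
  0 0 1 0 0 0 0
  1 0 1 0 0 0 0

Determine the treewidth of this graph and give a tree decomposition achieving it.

Treewidth 1.
One such decomposition:
Bags: B1 = {3, 4}  B2 = {1, 4}  B3 = {0, 1}  B4 = {0, 6}  B5 = {2, 6}  B6 = {2, 5}
Tree: B1–B2, B2–B3, B3–B4, B4–B5, B5–B6

Every bag has size at most 2, so the width is 2 − 1 = 1 and tw(G) ≤ 1. G has an edge, so its treewidth is at least 1. The upper and lower bounds meet at 1, so that is the treewidth.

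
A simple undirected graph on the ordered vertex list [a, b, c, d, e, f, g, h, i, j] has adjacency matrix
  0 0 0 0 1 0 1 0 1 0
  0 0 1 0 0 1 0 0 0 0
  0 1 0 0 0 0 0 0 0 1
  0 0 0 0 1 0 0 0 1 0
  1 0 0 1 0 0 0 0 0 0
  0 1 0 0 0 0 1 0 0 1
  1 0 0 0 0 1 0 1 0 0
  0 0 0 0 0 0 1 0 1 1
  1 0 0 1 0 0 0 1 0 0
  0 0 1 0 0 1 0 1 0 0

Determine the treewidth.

A width-2 tree decomposition is:
Bags: B1 = {a, d, e}  B2 = {a, d, i}  B3 = {a, g, i}  B4 = {g, h, i}  B5 = {f, g, h}  B6 = {f, h, j}  B7 = {b, f, j}  B8 = {b, c, j}
Tree: B1–B2, B2–B3, B3–B4, B4–B5, B5–B6, B6–B7, B7–B8
Every bag has size at most 3, so the width is 3 − 1 = 2 and tw(G) ≤ 2. The edges e–d–i–a–e form a cycle, so G is not a tree and its treewidth is at least 2. The upper and lower bounds meet at 2, so that is the treewidth.

2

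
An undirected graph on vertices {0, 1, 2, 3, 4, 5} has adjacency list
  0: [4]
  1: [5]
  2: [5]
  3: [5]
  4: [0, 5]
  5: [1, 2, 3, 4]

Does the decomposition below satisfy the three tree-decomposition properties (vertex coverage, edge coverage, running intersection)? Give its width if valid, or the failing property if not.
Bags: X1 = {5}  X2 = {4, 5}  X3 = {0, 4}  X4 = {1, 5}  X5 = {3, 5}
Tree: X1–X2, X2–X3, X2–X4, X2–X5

No — vertex 2 appears in no bag.

A tree decomposition must satisfy three properties: every vertex lies in some bag; for every edge, both endpoints lie together in some bag; and for every vertex, the bags containing it form a connected subtree. Here vertex 2 appears in no bag, so the decomposition is invalid.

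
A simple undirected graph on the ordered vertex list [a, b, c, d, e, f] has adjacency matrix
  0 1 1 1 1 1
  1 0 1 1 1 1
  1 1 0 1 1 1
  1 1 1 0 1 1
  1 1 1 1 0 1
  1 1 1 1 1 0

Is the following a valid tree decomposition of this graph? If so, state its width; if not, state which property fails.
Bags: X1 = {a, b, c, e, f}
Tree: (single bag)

No — vertex d appears in no bag.

A tree decomposition must satisfy three properties: every vertex lies in some bag; for every edge, both endpoints lie together in some bag; and for every vertex, the bags containing it form a connected subtree. Here vertex d appears in no bag, so the decomposition is invalid.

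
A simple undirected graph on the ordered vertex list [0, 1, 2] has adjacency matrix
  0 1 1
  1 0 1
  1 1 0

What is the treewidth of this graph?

A width-2 tree decomposition is:
Bags: B1 = {0, 1, 2}
Tree: (single bag)
A single bag containing all 3 vertices is trivially a valid decomposition of width 2. Conversely, {0, 1, 2} is a clique of size 3, and the vertices of any clique must share a bag in every tree decomposition; so some bag has ≥ 3 vertices and tw(G) ≥ 2. The upper and lower bounds meet at 2, so that is the treewidth.

2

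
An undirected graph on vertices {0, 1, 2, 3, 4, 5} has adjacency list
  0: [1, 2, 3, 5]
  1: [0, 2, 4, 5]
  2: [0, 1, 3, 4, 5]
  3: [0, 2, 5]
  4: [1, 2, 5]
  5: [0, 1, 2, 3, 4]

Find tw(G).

3

A width-3 tree decomposition is:
Bags: B1 = {0, 1, 2, 5}  B2 = {1, 2, 4, 5}  B3 = {0, 2, 3, 5}
Tree: B1–B2, B1–B3
The largest bag has 4 vertices, giving width 3; this decomposition certifies tw(G) ≤ 3. For the lower bound, the 4 vertices {0, 1, 2, 5} are pairwise adjacent, and any tree decomposition puts a clique entirely inside one bag — forcing width ≥ 3. The upper and lower bounds meet at 3, so that is the treewidth.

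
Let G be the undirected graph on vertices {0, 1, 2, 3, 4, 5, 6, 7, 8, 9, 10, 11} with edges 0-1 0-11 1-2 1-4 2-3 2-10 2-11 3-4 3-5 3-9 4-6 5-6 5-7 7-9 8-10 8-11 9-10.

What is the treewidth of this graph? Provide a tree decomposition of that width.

Treewidth 3.
One such decomposition:
Bags: B1 = {5, 6, 7, 9}  B2 = {3, 5, 6, 9}  B3 = {3, 4, 6, 9}  B4 = {3, 4, 9, 10}  B5 = {2, 3, 4, 10}  B6 = {1, 2, 4, 10}  B7 = {1, 2, 8, 10}  B8 = {1, 2, 8, 11}  B9 = {0, 1, 8, 11}
Tree: B1–B2, B2–B3, B3–B4, B4–B5, B5–B6, B6–B7, B7–B8, B8–B9

The largest bag has 4 vertices, giving width 3; this decomposition certifies tw(G) ≤ 3. For the lower bound: the 4 vertex sets {5,6,7}, {9}, {3}, {1,2,4,10} are disjoint, each induces a connected subgraph, and every pair is joined by at least one edge of G. Contracting each set to a single vertex therefore yields K_{4} as a minor, and since treewidth is minor-monotone, tw(G) ≥ tw(K_{4}) = 3. The upper and lower bounds meet at 3, so that is the treewidth.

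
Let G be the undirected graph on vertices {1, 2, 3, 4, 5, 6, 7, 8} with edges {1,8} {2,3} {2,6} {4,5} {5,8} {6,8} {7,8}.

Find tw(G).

A width-1 tree decomposition is:
Bags: B1 = {7, 8}  B2 = {6, 8}  B3 = {2, 6}  B4 = {2, 3}  B5 = {5, 8}  B6 = {1, 8}  B7 = {4, 5}
Tree: B1–B2, B2–B3, B3–B4, B2–B5, B2–B6, B5–B7
Each bag holds 2 vertices, so the decomposition has width 1, which upper-bounds the treewidth. G has an edge, so its treewidth is at least 1. The upper and lower bounds meet at 1, so that is the treewidth.

1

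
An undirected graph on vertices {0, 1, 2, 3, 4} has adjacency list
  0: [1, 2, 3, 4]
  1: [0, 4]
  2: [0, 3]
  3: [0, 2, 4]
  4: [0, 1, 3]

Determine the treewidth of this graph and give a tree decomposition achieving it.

Every bag has size at most 3, so the width is 3 − 1 = 2 and tw(G) ≤ 2. Conversely, {0, 1, 4} is a clique of size 3, and the vertices of any clique must share a bag in every tree decomposition; so some bag has ≥ 3 vertices and tw(G) ≥ 2. The upper and lower bounds meet at 2, so that is the treewidth.

Treewidth 2.
Bags: B1 = {0, 2, 3}  B2 = {0, 3, 4}  B3 = {0, 1, 4}
Tree: B1–B2, B2–B3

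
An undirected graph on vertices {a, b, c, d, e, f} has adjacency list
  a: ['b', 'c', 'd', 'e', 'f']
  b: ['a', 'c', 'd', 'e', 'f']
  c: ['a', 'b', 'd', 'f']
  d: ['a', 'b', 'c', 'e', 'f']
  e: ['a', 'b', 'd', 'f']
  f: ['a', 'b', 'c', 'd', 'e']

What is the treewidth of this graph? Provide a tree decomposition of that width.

Treewidth 4.
Bags: B1 = {a, b, d, e, f}  B2 = {a, b, c, d, f}
Tree: B1–B2

The largest bag has 5 vertices, giving width 4; this decomposition certifies tw(G) ≤ 4. On the other hand G contains the 5-clique {a, b, d, e, f}. A clique must lie in a single bag of any decomposition, so no decomposition can have width below 4. Therefore the treewidth is 4.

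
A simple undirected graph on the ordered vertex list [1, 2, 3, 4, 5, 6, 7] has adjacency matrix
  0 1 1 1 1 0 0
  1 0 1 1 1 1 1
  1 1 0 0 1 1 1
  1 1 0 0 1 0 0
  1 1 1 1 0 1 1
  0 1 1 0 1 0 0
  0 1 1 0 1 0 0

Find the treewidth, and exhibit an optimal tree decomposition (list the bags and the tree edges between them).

Treewidth 3.
Bags: B1 = {1, 2, 3, 5}  B2 = {2, 3, 5, 6}  B3 = {1, 2, 4, 5}  B4 = {2, 3, 5, 7}
Tree: B1–B2, B1–B3, B1–B4

Every bag has size at most 4, so the width is 4 − 1 = 3 and tw(G) ≤ 3. On the other hand G contains the 4-clique {1, 2, 3, 5}. A clique must lie in a single bag of any decomposition, so no decomposition can have width below 3. Therefore the treewidth is 3.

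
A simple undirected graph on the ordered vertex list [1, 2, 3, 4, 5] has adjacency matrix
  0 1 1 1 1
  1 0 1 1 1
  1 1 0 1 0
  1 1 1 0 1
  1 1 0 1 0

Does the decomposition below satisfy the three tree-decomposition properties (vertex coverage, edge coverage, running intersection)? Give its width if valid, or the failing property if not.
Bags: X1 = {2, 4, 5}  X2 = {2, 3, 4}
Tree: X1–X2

No — vertex 1 appears in no bag.

A tree decomposition must satisfy three properties: every vertex lies in some bag; for every edge, both endpoints lie together in some bag; and for every vertex, the bags containing it form a connected subtree. Here vertex 1 appears in no bag, so the decomposition is invalid.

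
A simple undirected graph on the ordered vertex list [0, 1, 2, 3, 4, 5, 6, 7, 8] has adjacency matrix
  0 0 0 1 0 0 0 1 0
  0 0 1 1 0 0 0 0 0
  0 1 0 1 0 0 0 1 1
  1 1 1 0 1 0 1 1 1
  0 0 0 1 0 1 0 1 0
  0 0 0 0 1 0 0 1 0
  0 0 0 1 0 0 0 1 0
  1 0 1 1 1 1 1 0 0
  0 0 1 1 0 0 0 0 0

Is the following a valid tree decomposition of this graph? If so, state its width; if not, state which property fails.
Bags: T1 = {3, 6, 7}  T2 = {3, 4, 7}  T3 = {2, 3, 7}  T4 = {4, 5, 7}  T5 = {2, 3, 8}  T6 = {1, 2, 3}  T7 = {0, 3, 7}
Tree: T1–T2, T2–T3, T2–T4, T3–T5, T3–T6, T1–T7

Yes; width 2.

Vertex coverage: the bags together contain {0, 1, 2, 3, 4, 5, 6, 7, 8}, the full vertex set. Edge coverage: each edge of G has both endpoints in at least one bag. Running intersection: for every vertex, the bags containing it form a connected subtree. All three properties hold, so this is a valid tree decomposition of width max|bag| − 1 = 2, and hence tw(G) ≤ 2.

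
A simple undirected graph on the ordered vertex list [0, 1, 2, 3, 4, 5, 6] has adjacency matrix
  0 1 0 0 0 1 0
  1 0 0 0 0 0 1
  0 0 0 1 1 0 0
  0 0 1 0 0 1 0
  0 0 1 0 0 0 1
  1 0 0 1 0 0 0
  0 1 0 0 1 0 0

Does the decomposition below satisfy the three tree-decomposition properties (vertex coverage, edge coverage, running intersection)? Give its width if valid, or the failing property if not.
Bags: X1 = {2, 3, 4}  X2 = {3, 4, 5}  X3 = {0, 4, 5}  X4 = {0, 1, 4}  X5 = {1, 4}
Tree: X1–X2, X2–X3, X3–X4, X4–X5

A tree decomposition must satisfy three properties: every vertex lies in some bag; for every edge, both endpoints lie together in some bag; and for every vertex, the bags containing it form a connected subtree. Here vertex 6 appears in no bag, so the decomposition is invalid.

No — vertex 6 appears in no bag.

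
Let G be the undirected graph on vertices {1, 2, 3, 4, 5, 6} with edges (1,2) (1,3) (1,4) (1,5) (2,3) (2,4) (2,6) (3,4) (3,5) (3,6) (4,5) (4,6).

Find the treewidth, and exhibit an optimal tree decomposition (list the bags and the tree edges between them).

Treewidth 3.
One optimal decomposition is:
Bags: B1 = {2, 3, 4, 6}  B2 = {1, 2, 3, 4}  B3 = {1, 3, 4, 5}
Tree: B1–B2, B2–B3

Each bag holds 4 vertices, so the decomposition has width 3, which upper-bounds the treewidth. On the other hand G contains the 4-clique {1, 2, 3, 4}. A clique must lie in a single bag of any decomposition, so no decomposition can have width below 3. Combining the bounds, tw(G) = 3.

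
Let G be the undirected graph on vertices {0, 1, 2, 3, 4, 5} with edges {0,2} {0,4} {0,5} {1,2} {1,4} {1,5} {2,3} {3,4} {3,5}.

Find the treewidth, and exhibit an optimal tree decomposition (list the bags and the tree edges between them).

The largest bag has 4 vertices, giving width 3; this decomposition certifies tw(G) ≤ 3. For the lower bound: the 4 vertex sets {3,5}, {0,4}, {2}, {1} are disjoint, each induces a connected subgraph, and every pair is joined by at least one edge of G. Contracting each set to a single vertex therefore yields K_{4} as a minor, and since treewidth is minor-monotone, tw(G) ≥ tw(K_{4}) = 3. Hence tw(G) = 3 exactly.

Treewidth 3.
Bags: B1 = {2, 3, 4, 5}  B2 = {0, 2, 4, 5}  B3 = {1, 2, 4, 5}
Tree: B1–B2, B2–B3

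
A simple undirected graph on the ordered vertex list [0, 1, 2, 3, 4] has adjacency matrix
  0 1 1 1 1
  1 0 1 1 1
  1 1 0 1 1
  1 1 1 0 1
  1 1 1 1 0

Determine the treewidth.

4

A width-4 tree decomposition is:
Bags: B1 = {0, 1, 2, 3, 4}
Tree: (single bag)
A single bag containing all 5 vertices is trivially a valid decomposition of width 4. For the lower bound, the 5 vertices {0, 1, 2, 3, 4} are pairwise adjacent, and any tree decomposition puts a clique entirely inside one bag — forcing width ≥ 4. Combining the bounds, tw(G) = 4.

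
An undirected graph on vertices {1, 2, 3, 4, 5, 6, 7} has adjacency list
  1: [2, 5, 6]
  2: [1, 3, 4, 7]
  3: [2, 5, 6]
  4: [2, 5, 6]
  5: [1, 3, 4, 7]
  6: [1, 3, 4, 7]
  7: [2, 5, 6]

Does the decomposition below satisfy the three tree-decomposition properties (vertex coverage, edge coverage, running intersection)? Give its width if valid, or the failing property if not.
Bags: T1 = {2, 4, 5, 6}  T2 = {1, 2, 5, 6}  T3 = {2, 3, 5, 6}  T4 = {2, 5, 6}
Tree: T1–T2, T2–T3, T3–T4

A tree decomposition must satisfy three properties: every vertex lies in some bag; for every edge, both endpoints lie together in some bag; and for every vertex, the bags containing it form a connected subtree. Here vertex 7 appears in no bag, so the decomposition is invalid.

No — vertex 7 appears in no bag.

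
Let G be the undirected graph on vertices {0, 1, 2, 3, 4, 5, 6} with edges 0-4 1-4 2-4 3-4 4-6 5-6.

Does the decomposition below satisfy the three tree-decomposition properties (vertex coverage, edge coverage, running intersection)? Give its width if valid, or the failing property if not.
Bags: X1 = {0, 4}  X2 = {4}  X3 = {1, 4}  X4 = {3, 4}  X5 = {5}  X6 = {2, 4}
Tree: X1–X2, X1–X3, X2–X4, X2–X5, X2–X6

No — vertex 6 appears in no bag.

A tree decomposition must satisfy three properties: every vertex lies in some bag; for every edge, both endpoints lie together in some bag; and for every vertex, the bags containing it form a connected subtree. Here vertex 6 appears in no bag, so the decomposition is invalid.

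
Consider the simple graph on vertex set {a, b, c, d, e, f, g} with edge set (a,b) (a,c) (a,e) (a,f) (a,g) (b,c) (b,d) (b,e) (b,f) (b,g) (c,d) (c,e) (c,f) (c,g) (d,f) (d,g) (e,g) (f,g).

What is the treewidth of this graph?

A width-4 tree decomposition is:
Bags: B1 = {a, b, c, f, g}  B2 = {b, c, d, f, g}  B3 = {a, b, c, e, g}
Tree: B1–B2, B1–B3
The largest bag has 5 vertices, giving width 4; this decomposition certifies tw(G) ≤ 4. For the lower bound, the 5 vertices {a, b, c, e, g} are pairwise adjacent, and any tree decomposition puts a clique entirely inside one bag — forcing width ≥ 4. Hence tw(G) = 4 exactly.

4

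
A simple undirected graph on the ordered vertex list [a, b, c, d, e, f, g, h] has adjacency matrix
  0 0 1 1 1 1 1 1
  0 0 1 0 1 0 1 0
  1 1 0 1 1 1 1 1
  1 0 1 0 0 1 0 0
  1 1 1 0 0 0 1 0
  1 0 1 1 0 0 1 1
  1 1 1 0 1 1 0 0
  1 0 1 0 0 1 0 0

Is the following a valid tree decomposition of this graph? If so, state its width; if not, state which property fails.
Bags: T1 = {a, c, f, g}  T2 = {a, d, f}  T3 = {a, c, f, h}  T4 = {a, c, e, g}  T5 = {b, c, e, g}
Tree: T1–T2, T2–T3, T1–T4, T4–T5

No — edge (c,d) lies in no bag.

A tree decomposition must satisfy three properties: every vertex lies in some bag; for every edge, both endpoints lie together in some bag; and for every vertex, the bags containing it form a connected subtree. Here edge (c,d) lies in no bag, so the decomposition is invalid.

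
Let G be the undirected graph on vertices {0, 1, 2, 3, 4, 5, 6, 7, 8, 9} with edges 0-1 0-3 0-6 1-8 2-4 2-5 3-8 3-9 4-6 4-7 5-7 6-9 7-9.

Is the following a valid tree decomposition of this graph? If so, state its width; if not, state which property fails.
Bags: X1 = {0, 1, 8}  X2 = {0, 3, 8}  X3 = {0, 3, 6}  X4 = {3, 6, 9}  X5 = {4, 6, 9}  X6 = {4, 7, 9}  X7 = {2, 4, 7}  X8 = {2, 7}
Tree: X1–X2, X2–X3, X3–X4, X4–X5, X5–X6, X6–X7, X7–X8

A tree decomposition must satisfy three properties: every vertex lies in some bag; for every edge, both endpoints lie together in some bag; and for every vertex, the bags containing it form a connected subtree. Here vertex 5 appears in no bag, so the decomposition is invalid.

No — vertex 5 appears in no bag.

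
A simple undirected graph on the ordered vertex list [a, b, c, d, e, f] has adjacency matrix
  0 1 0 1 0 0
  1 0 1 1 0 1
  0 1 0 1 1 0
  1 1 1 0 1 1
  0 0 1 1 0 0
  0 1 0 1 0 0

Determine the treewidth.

2

A width-2 tree decomposition is:
Bags: B1 = {b, d, f}  B2 = {b, c, d}  B3 = {a, b, d}  B4 = {c, d, e}
Tree: B1–B2, B2–B3, B2–B4
Each bag holds 3 vertices, so the decomposition has width 2, which upper-bounds the treewidth. On the other hand G contains the 3-clique {c, d, e}. A clique must lie in a single bag of any decomposition, so no decomposition can have width below 2. Hence tw(G) = 2 exactly.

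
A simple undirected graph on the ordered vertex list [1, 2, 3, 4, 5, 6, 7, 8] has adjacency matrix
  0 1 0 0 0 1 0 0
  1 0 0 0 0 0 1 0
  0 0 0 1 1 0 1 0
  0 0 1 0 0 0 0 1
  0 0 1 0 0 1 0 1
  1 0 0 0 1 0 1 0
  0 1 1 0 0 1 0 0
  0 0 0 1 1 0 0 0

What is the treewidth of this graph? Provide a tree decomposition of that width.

Treewidth 2.
One such decomposition:
Bags: B1 = {1, 2, 6}  B2 = {2, 6, 7}  B3 = {5, 6, 7}  B4 = {3, 5, 7}  B5 = {3, 5, 8}  B6 = {3, 4, 8}
Tree: B1–B2, B2–B3, B3–B4, B4–B5, B5–B6

Each bag holds 3 vertices, so the decomposition has width 2, which upper-bounds the treewidth. For the lower bound, G contains the cycle 1–2–7–6–1, so G is not a forest; only forests have treewidth ≤ 1, hence tw(G) ≥ 2. Hence tw(G) = 2 exactly.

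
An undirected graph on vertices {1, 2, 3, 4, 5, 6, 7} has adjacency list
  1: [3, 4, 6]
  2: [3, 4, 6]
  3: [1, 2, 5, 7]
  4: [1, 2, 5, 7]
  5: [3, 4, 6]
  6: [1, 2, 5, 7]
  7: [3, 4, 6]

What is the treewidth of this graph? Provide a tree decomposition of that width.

Treewidth 3.
One optimal decomposition is:
Bags: B1 = {3, 4, 6, 7}  B2 = {1, 3, 4, 6}  B3 = {2, 3, 4, 6}  B4 = {3, 4, 5, 6}
Tree: B1–B2, B2–B3, B3–B4

Each bag holds 4 vertices, so the decomposition has width 3, which upper-bounds the treewidth. For the lower bound: the 4 vertex sets {3,7}, {1,6}, {4}, {2} are disjoint, each induces a connected subgraph, and every pair is joined by at least one edge of G. Contracting each set to a single vertex therefore yields K_{4} as a minor, and since treewidth is minor-monotone, tw(G) ≥ tw(K_{4}) = 3. Therefore the treewidth is 3.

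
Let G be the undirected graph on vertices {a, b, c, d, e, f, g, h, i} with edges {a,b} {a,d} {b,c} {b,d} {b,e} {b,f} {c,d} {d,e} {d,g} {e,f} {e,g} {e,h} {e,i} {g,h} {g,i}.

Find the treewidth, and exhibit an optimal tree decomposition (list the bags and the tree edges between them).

Every bag has size at most 3, so the width is 3 − 1 = 2 and tw(G) ≤ 2. On the other hand G contains the 3-clique {d, e, g}. A clique must lie in a single bag of any decomposition, so no decomposition can have width below 2. Combining the bounds, tw(G) = 2.

Treewidth 2.
Bags: B1 = {b, d, e}  B2 = {b, e, f}  B3 = {b, c, d}  B4 = {d, e, g}  B5 = {a, b, d}  B6 = {e, g, h}  B7 = {e, g, i}
Tree: B1–B2, B1–B3, B1–B4, B1–B5, B4–B6, B4–B7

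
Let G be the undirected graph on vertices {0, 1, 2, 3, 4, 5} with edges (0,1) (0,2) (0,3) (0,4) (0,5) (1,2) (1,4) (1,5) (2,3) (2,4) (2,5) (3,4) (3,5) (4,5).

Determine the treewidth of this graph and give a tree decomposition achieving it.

Treewidth 4.
One optimal decomposition is:
Bags: B1 = {0, 1, 2, 4, 5}  B2 = {0, 2, 3, 4, 5}
Tree: B1–B2

Every bag has size at most 5, so the width is 5 − 1 = 4 and tw(G) ≤ 4. For the lower bound, the 5 vertices {0, 1, 2, 4, 5} are pairwise adjacent, and any tree decomposition puts a clique entirely inside one bag — forcing width ≥ 4. Therefore the treewidth is 4.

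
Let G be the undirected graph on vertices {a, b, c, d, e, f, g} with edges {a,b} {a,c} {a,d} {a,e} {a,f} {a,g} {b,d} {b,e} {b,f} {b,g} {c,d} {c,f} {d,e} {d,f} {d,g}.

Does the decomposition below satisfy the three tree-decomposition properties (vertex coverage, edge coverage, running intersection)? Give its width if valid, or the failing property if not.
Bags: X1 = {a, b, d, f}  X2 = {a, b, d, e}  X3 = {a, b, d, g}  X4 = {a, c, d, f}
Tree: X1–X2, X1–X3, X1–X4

Checking the three conditions: (i) the bags cover all of {a, b, c, d, e, f, g}; (ii) for each edge, some bag contains both endpoints; (iii) the bags containing any fixed vertex form a subtree. All hold, so the decomposition is valid with width 4 − 1 = 3.

Yes; width 3.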